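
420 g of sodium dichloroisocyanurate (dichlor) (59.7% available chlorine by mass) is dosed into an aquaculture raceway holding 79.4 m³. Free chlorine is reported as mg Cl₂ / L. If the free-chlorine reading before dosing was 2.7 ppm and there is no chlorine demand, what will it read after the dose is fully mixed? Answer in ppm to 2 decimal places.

5.86 ppm

Volume: 79.4 m³ = 79,400 L.
Available chlorine delivered: 420 g × 0.597 = 250.7 g as Cl₂.
Concentration rise: 250.7 g / 79,400 L = 3.158 mg/L = 3.16 ppm.
Final FC: 2.7 + 3.16 = 5.86 ppm.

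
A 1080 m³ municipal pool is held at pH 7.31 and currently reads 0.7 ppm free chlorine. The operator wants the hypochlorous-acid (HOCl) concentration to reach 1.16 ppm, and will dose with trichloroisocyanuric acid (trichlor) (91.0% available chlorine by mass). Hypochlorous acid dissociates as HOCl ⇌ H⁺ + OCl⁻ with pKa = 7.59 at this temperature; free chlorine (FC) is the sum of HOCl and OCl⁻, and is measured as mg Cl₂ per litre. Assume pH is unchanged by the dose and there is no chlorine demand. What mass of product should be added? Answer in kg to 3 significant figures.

1.27 kg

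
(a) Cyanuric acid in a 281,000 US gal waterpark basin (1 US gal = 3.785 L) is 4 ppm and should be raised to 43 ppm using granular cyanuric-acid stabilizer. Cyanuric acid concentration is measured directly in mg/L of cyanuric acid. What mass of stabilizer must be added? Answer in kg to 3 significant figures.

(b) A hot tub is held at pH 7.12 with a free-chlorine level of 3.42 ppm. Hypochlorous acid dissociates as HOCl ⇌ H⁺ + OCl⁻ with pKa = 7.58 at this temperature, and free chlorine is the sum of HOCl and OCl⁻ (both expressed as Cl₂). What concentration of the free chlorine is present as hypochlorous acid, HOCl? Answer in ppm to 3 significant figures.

(a) 41.5 kg; (b) 2.54 ppm

(a) Volume: 281,000 US gal × 3.785 L/gal = 1,063,585 L.
(a) CYA to add: (43 − 4) = 39 mg/L × 1,063,585 L = 41,480 g cyanuric acid.

(b) [OCl⁻]/[HOCl] = 10^(pH − pKa) = 10^(7.12 − 7.58) = 10^-0.46 = 0.3467.
(b) Fraction as HOCl = 1 / (1 + 0.3467) = 0.7425.
(b) HOCl = 0.7425 × 3.42 ppm = 2.539 ppm.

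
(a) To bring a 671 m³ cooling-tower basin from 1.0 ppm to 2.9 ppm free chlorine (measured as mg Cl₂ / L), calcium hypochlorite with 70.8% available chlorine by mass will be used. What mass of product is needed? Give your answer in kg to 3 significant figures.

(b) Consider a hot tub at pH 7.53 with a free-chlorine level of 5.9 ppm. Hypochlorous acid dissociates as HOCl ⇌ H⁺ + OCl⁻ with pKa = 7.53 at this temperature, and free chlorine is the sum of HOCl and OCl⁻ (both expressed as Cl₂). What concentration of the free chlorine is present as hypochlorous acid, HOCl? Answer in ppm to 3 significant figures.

(a) 1.80 kg; (b) 2.95 ppm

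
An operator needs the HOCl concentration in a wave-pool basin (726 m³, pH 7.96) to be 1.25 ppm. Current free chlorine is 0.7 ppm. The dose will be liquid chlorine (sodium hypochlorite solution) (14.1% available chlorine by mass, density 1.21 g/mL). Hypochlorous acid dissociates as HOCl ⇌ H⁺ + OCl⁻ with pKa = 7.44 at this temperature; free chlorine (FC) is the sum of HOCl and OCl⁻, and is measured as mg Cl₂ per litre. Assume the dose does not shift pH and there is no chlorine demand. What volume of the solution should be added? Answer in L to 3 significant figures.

20.0 L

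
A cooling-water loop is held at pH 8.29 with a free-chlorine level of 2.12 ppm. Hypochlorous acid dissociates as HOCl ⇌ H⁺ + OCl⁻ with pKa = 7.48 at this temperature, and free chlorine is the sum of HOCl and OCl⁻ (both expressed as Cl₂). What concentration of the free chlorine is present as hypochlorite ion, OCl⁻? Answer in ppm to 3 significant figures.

[OCl⁻]/[HOCl] = 10^(pH − pKa) = 10^(8.29 − 7.48) = 10^0.81 = 6.457.
Fraction as HOCl = 1 / (1 + 6.457) = 0.1341.
OCl⁻ = (1 − 0.1341) × 2.12 ppm = 1.836 ppm.

1.84 ppm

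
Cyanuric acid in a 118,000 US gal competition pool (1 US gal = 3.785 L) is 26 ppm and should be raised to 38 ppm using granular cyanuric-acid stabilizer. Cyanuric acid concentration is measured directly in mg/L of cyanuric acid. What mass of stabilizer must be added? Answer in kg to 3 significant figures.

Volume: 118,000 US gal × 3.785 L/gal = 446,630 L.
CYA to add: (38 − 26) = 12 mg/L × 446,630 L = 5360 g cyanuric acid.

5.36 kg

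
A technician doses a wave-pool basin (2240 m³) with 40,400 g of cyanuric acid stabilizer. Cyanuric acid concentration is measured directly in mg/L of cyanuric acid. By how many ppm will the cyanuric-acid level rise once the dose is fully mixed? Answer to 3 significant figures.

Volume: 2240 m³ = 2,240,000 L.
Rise: 40,400 g / 2,240,000 L × 1000 = 18.04 mg/L.

18.0 ppm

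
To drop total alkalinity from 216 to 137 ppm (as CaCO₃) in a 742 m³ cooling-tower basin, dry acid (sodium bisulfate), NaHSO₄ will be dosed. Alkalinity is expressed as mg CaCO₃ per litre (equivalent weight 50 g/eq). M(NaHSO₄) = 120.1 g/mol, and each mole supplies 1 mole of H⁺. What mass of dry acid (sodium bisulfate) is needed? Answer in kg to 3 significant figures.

141 kg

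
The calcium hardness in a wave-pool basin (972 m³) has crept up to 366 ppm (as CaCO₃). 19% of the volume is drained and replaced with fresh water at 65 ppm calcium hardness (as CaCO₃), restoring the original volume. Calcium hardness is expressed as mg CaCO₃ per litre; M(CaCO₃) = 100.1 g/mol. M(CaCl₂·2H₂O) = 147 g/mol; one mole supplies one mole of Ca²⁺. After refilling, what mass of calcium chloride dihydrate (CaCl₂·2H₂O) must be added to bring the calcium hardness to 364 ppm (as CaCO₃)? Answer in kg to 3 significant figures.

78.8 kg

Volume: 972 m³ = 972,000 L.
After draining 19% and refilling: 366 × 0.81 + 65 × 0.19 = 308.81 ppm.
Deficit to target: 364 − 308.81 = 55.19 mg/L.
As CaCO₃: 55.19 mg/L × 972,000 L = 53,640 g; ÷ 100.1 = 535.9 mol Ca²⁺.
Mass: 535.9 × 147 = 78,780 g.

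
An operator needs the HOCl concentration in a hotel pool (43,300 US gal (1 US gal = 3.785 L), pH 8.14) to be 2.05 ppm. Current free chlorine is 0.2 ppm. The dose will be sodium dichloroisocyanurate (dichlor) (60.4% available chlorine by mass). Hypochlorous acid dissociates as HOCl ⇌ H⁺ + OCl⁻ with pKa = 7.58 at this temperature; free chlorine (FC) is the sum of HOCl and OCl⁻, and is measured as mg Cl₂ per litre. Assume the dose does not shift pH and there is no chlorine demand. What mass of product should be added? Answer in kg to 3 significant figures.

2.52 kg

Volume: 43,300 US gal × 3.785 L/gal = 163,890 L.
[OCl⁻]/[HOCl] = 10^(pH − pKa) = 10^(8.14 − 7.58) = 3.631; fraction as HOCl = 1/(1 + 3.631) = 0.2159.
Free chlorine required for 2.05 ppm HOCl: 2.05 / 0.2159 = 9.493 ppm.
FC to add: 9.493 − 0.2 = 9.293 mg/L as Cl₂.
Cl₂ equivalent: 9.293 mg/L × 163,890 L = 1523 g.
Product at 60.4% available Cl: 1523 / 0.604 = 2522 g.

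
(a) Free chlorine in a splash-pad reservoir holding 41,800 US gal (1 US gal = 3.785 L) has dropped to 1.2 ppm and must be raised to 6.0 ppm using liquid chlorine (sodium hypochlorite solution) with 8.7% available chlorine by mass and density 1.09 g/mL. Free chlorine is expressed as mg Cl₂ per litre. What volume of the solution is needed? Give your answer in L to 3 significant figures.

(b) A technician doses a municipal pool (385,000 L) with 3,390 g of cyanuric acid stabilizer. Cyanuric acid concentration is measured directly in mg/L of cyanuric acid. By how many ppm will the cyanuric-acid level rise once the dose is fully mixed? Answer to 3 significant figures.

(a) 8.01 L; (b) 8.81 ppm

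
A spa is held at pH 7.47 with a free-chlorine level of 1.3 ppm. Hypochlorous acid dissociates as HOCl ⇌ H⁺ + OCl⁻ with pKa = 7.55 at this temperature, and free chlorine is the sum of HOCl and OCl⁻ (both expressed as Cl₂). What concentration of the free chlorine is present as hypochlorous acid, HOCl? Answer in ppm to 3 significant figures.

[OCl⁻]/[HOCl] = 10^(pH − pKa) = 10^(7.47 − 7.55) = 10^-0.08 = 0.8318.
Fraction as HOCl = 1 / (1 + 0.8318) = 0.5459.
HOCl = 0.5459 × 1.3 ppm = 0.7097 ppm.

0.710 ppm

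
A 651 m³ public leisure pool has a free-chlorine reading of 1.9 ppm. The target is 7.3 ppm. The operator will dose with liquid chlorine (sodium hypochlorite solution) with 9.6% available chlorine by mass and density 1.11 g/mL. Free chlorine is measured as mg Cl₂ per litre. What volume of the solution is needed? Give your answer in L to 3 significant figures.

Volume: 651 m³ = 651,000 L.
Chlorine deficit: 7.3 − 1.9 = 5.4 ppm = 5.4 mg/L as Cl₂.
Cl₂ equivalent needed: 5.4 mg/L × 651,000 L = 3,515,000 mg = 3515 g.
Product at 9.6% available chlorine: 3515 / 0.096 = 36,620 g.
Volume at density 1.11 g/mL: 36,620 g ÷ 1.11 g/mL = 32,990 mL.

33.0 L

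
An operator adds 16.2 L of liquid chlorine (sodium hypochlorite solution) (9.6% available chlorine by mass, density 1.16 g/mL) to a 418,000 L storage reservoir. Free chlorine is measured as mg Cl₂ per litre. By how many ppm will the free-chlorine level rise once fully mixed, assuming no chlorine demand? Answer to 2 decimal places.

4.32 ppm

Mass of solution: 16.2 L × 1000 mL/L × 1.16 g/mL = 18,790 g.
Available chlorine delivered: 18,790 g × 0.096 = 1804 g as Cl₂.
Concentration rise: 1804 g / 418,000 L = 4.316 mg/L = 4.32 ppm.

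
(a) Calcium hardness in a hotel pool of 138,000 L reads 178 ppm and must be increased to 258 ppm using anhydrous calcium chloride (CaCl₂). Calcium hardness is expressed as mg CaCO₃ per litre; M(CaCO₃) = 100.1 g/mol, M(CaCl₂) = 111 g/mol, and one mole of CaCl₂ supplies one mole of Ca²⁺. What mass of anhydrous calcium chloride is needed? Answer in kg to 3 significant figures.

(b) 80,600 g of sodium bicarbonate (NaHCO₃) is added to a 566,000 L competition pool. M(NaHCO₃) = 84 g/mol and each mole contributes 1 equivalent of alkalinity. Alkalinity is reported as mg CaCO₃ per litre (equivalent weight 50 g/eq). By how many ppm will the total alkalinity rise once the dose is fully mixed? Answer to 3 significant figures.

(a) 12.2 kg; (b) 84.8 ppm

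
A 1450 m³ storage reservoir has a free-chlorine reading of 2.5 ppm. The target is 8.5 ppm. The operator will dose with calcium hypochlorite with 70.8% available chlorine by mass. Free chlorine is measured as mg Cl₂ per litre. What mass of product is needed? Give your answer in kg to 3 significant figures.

12.3 kg

Volume: 1450 m³ = 1,450,000 L.
Chlorine deficit: 8.5 − 2.5 = 6 ppm = 6 mg/L as Cl₂.
Cl₂ equivalent needed: 6 mg/L × 1,450,000 L = 8,700,000 mg = 8700 g.
Product at 70.8% available chlorine: 8700 / 0.708 = 12,290 g.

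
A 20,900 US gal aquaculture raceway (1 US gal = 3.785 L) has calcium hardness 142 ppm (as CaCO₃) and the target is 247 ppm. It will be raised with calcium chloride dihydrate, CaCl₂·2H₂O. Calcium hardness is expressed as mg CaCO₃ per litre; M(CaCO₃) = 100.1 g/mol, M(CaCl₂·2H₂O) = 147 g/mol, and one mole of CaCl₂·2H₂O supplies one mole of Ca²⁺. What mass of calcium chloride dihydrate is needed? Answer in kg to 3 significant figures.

Volume: 20,900 US gal × 3.785 L/gal = 79,106 L.
Hardness to add: (247 − 142) = 105 mg/L as CaCO₃ × 79,106 L = 8306 g as CaCO₃.
Moles of Ca²⁺ (1 mol Ca²⁺ ≡ 1 mol CaCO₃): 8306 / 100.1 g/mol = 82.98 mol.
Mass of CaCl₂·2H₂O: 82.98 × 147 = 12,200 g.

12.2 kg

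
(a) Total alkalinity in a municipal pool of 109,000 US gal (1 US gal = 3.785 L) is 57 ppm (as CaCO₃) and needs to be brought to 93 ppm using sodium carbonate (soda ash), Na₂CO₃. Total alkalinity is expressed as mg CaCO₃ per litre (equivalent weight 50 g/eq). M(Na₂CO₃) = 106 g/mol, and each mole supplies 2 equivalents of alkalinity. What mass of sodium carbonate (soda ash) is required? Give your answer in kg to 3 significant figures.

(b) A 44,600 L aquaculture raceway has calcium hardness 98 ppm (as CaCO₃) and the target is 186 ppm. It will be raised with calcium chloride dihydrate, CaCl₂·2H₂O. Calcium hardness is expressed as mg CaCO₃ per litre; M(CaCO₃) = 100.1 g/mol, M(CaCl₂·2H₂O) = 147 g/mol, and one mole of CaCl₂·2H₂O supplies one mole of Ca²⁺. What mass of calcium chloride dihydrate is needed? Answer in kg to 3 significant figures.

(a) Volume: 109,000 US gal × 3.785 L/gal = 412,565 L.
(a) Alkalinity to add: (93 − 57) = 36 mg/L as CaCO₃ × 412,565 L = 14,850 g as CaCO₃.
(a) Equivalents: 14,850 g ÷ 50 g/eq = 297 eq.
(a) Each mole of Na₂CO₃ supplies 2 eq, so 297 / 2 = 148.5 mol.
(a) Mass: 148.5 mol × 106 g/mol = 15,740 g.

(b) Hardness to add: (186 − 98) = 88 mg/L as CaCO₃ × 44,600 L = 3925 g as CaCO₃.
(b) Moles of Ca²⁺ (1 mol Ca²⁺ ≡ 1 mol CaCO₃): 3925 / 100.1 g/mol = 39.21 mol.
(b) Mass of CaCl₂·2H₂O: 39.21 × 147 = 5764 g.

(a) 15.7 kg; (b) 5.76 kg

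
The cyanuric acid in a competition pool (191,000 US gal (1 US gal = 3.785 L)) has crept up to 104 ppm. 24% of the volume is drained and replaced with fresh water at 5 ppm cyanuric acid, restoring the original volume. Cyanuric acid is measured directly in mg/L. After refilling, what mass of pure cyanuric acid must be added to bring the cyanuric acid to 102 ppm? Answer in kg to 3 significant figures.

Volume: 191,000 US gal × 3.785 L/gal = 722,935 L.
After draining 24% and refilling: 104 × 0.76 + 5 × 0.24 = 80.24 ppm.
Deficit to target: 102 − 80.24 = 21.76 mg/L.
Mass: 21.76 mg/L × 722,935 L = 15,730 g cyanuric acid.

15.7 kg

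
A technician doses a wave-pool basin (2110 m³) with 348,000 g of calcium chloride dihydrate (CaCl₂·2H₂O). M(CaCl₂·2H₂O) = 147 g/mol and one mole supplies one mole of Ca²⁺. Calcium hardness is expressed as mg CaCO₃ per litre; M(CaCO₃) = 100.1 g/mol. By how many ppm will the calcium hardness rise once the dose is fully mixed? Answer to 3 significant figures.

Volume: 2110 m³ = 2,110,000 L.
Moles of Ca²⁺: 348,000 g ÷ 147 g/mol = 2367 mol.
As CaCO₃: 2367 mol × 100.1 g/mol = 237,000 g.
Rise: 237,000 g / 2,110,000 L × 1000 = 112.3 mg/L.

112 ppm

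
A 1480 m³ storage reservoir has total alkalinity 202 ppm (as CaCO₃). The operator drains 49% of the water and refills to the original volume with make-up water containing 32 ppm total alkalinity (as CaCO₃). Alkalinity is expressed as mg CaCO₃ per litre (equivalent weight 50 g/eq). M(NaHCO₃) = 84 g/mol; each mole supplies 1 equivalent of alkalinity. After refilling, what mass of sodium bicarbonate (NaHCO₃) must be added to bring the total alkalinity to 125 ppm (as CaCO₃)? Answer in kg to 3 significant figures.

Volume: 1480 m³ = 1,480,000 L.
After draining 49% and refilling: 202 × 0.51 + 32 × 0.49 = 118.7 ppm.
Deficit to target: 125 − 118.7 = 6.3 mg/L.
As CaCO₃: 6.3 mg/L × 1,480,000 L = 9324 g; ÷ 50 g/eq ÷ 1 = 186.5 mol NaHCO₃.
Mass: 186.5 × 84 = 15,660 g.

15.7 kg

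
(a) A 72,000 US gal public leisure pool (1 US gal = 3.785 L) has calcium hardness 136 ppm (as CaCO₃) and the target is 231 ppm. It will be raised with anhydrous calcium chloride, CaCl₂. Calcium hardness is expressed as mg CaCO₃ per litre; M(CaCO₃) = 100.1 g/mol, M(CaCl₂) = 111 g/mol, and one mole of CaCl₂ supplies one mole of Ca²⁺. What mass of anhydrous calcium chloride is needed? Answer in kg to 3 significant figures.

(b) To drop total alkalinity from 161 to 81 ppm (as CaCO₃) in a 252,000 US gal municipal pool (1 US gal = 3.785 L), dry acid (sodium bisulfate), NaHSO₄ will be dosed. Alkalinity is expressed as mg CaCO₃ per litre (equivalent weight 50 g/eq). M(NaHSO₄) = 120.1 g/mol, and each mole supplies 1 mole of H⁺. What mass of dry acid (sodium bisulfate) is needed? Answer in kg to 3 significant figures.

(a) Volume: 72,000 US gal × 3.785 L/gal = 272,520 L.
(a) Hardness to add: (231 − 136) = 95 mg/L as CaCO₃ × 272,520 L = 25,890 g as CaCO₃.
(a) Moles of Ca²⁺ (1 mol Ca²⁺ ≡ 1 mol CaCO₃): 25,890 / 100.1 g/mol = 258.6 mol.
(a) Mass of CaCl₂: 258.6 × 111 = 28,710 g.

(b) Volume: 252,000 US gal × 3.785 L/gal = 953,820 L.
(b) Alkalinity to neutralize: (161 − 81) = 80 mg/L as CaCO₃ × 953,820 L = 76,310 g as CaCO₃.
(b) Equivalents of H⁺ required: 76,310 ÷ 50 g/eq = 1526 eq = 1526 mol NaHSO₄.
(b) Mass of NaHSO₄: 1526 × 120.1 = 183,300 g.

(a) 28.7 kg; (b) 183 kg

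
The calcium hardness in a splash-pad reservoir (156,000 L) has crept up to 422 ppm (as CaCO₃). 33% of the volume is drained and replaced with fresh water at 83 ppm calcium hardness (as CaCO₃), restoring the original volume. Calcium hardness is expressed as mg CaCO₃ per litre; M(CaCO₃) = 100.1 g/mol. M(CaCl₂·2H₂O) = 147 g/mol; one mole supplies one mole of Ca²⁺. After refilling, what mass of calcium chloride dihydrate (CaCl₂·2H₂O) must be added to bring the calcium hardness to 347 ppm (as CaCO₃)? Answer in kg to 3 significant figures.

8.45 kg

After draining 33% and refilling: 422 × 0.67 + 83 × 0.33 = 310.13 ppm.
Deficit to target: 347 − 310.13 = 36.87 mg/L.
As CaCO₃: 36.87 mg/L × 156,000 L = 5752 g; ÷ 100.1 = 57.46 mol Ca²⁺.
Mass: 57.46 × 147 = 8447 g.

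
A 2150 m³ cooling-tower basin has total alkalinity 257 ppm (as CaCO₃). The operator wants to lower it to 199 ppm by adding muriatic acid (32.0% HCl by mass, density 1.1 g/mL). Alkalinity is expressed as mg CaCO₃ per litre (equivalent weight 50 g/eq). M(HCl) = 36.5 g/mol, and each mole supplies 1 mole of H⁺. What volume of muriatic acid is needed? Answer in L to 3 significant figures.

259 L

Volume: 2150 m³ = 2,150,000 L.
Alkalinity to neutralize: (257 − 199) = 58 mg/L as CaCO₃ × 2,150,000 L = 124,700 g as CaCO₃.
Equivalents of H⁺ required: 124,700 ÷ 50 g/eq = 2494 eq = 2494 mol HCl.
Mass of HCl: 2494 × 36.5 = 91,030 g.
Mass of 32.0% solution: 91,030 / 0.32 = 284,500 g.
Volume: 284,500 g ÷ 1.1 g/mL = 258,600 mL.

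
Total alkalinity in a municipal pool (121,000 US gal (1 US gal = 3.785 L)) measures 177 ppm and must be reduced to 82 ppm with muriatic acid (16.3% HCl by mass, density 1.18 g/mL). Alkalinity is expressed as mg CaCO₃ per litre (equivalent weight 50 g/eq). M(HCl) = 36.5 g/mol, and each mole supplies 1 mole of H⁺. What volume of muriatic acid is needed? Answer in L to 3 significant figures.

Volume: 121,000 US gal × 3.785 L/gal = 457,985 L.
Alkalinity to neutralize: (177 − 82) = 95 mg/L as CaCO₃ × 457,985 L = 43,510 g as CaCO₃.
Equivalents of H⁺ required: 43,510 ÷ 50 g/eq = 870.2 eq = 870.2 mol HCl.
Mass of HCl: 870.2 × 36.5 = 31,760 g.
Mass of 16.3% solution: 31,760 / 0.163 = 194,900 g.
Volume: 194,900 g ÷ 1.18 g/mL = 165,100 mL.

165 L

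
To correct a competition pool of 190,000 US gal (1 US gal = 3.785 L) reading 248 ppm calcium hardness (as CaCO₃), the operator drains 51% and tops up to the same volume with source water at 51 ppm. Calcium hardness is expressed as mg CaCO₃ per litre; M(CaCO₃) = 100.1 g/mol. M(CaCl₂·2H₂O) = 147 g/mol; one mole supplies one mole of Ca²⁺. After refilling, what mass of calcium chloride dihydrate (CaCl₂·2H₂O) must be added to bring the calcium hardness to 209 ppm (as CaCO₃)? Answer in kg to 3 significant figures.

Volume: 190,000 US gal × 3.785 L/gal = 719,150 L.
After draining 51% and refilling: 248 × 0.49 + 51 × 0.51 = 147.53 ppm.
Deficit to target: 209 − 147.53 = 61.47 mg/L.
As CaCO₃: 61.47 mg/L × 719,150 L = 44,210 g; ÷ 100.1 = 441.6 mol Ca²⁺.
Mass: 441.6 × 147 = 64,920 g.

64.9 kg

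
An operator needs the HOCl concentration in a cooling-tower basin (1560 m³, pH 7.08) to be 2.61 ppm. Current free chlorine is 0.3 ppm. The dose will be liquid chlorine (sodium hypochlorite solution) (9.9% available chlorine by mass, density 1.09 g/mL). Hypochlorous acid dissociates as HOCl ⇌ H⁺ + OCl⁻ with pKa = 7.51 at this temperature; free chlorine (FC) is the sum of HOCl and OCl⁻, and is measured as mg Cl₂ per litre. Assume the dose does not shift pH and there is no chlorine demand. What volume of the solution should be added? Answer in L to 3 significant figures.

47.4 L

Volume: 1560 m³ = 1,560,000 L.
[OCl⁻]/[HOCl] = 10^(pH − pKa) = 10^(7.08 − 7.51) = 0.3715; fraction as HOCl = 1/(1 + 0.3715) = 0.7291.
Free chlorine required for 2.61 ppm HOCl: 2.61 / 0.7291 = 3.58 ppm.
FC to add: 3.58 − 0.3 = 3.28 mg/L as Cl₂.
Cl₂ equivalent: 3.28 mg/L × 1,560,000 L = 5116 g.
Product at 9.9% available Cl: 5116 / 0.099 = 51,680 g.
Volume: 51,680 g ÷ 1.09 g/mL = 47,410 mL.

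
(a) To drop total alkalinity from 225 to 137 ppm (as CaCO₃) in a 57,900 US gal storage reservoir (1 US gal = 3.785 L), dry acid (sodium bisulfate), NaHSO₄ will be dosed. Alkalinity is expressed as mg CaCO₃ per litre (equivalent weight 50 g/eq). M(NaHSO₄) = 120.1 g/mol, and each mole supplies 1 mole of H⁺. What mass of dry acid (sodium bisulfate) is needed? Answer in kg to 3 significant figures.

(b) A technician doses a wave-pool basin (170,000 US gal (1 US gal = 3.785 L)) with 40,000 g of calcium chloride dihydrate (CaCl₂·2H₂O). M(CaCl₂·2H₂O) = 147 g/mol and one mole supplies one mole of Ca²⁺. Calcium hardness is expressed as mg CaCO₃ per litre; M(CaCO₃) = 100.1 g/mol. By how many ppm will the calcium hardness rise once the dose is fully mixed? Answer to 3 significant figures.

(a) 46.3 kg; (b) 42.3 ppm

(a) Volume: 57,900 US gal × 3.785 L/gal = 219,152 L.
(a) Alkalinity to neutralize: (225 − 137) = 88 mg/L as CaCO₃ × 219,152 L = 19,290 g as CaCO₃.
(a) Equivalents of H⁺ required: 19,290 ÷ 50 g/eq = 385.7 eq = 385.7 mol NaHSO₄.
(a) Mass of NaHSO₄: 385.7 × 120.1 = 46,320 g.

(b) Volume: 170,000 US gal × 3.785 L/gal = 643,450 L.
(b) Moles of Ca²⁺: 40,000 g ÷ 147 g/mol = 272.1 mol.
(b) As CaCO₃: 272.1 mol × 100.1 g/mol = 27,240 g.
(b) Rise: 27,240 g / 643,450 L × 1000 = 42.33 mg/L.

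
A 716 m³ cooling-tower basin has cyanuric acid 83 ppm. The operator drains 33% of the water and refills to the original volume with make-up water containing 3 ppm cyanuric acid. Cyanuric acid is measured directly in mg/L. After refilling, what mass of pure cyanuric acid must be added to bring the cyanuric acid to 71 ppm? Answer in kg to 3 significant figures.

10.3 kg

Volume: 716 m³ = 716,000 L.
After draining 33% and refilling: 83 × 0.67 + 3 × 0.33 = 56.6 ppm.
Deficit to target: 71 − 56.6 = 14.4 mg/L.
Mass: 14.4 mg/L × 716,000 L = 10,310 g cyanuric acid.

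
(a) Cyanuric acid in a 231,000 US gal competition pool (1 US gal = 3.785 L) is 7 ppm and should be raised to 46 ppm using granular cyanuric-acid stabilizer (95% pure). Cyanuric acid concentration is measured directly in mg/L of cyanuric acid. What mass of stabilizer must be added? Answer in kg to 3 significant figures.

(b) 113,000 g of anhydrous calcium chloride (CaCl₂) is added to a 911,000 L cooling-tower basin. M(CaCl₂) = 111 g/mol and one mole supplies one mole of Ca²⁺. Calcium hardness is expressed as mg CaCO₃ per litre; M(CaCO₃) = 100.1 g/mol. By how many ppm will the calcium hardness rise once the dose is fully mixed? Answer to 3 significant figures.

(a) 35.9 kg; (b) 112 ppm

(a) Volume: 231,000 US gal × 3.785 L/gal = 874,335 L.
(a) CYA to add: (46 − 7) = 39 mg/L × 874,335 L = 34,100 g cyanuric acid.
(a) At 95% purity: 34,100 / 0.95 = 35,890 g product.

(b) Moles of Ca²⁺: 113,000 g ÷ 111 g/mol = 1018 mol.
(b) As CaCO₃: 1018 mol × 100.1 g/mol = 101,900 g.
(b) Rise: 101,900 g / 911,000 L × 1000 = 111.9 mg/L.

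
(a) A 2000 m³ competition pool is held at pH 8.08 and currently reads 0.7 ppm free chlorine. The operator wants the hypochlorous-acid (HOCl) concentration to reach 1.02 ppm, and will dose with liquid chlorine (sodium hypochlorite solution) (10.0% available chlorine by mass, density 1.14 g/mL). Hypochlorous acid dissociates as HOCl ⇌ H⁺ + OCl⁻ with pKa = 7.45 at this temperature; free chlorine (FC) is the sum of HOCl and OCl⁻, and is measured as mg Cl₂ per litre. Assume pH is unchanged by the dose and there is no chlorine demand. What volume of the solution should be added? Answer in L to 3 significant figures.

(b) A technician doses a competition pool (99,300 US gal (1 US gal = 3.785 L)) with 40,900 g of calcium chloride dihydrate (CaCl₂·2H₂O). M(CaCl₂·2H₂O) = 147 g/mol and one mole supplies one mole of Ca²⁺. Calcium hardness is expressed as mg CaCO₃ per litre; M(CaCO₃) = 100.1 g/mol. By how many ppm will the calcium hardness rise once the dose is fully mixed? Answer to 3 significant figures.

(a) 81.9 L; (b) 74.1 ppm

(a) Volume: 2000 m³ = 2,000,000 L.
(a) [OCl⁻]/[HOCl] = 10^(pH − pKa) = 10^(8.08 − 7.45) = 4.266; fraction as HOCl = 1/(1 + 4.266) = 0.1899.
(a) Free chlorine required for 1.02 ppm HOCl: 1.02 / 0.1899 = 5.371 ppm.
(a) FC to add: 5.371 − 0.7 = 4.671 mg/L as Cl₂.
(a) Cl₂ equivalent: 4.671 mg/L × 2,000,000 L = 9342 g.
(a) Product at 10.0% available Cl: 9342 / 0.1 = 93,420 g.
(a) Volume: 93,420 g ÷ 1.14 g/mL = 81,950 mL.

(b) Volume: 99,300 US gal × 3.785 L/gal = 375,850 L.
(b) Moles of Ca²⁺: 40,900 g ÷ 147 g/mol = 278.2 mol.
(b) As CaCO₃: 278.2 mol × 100.1 g/mol = 27,850 g.
(b) Rise: 27,850 g / 375,850 L × 1000 = 74.1 mg/L.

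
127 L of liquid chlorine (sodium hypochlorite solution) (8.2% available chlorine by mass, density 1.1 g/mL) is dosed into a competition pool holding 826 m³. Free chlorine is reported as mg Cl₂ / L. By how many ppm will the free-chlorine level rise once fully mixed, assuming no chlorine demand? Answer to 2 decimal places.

13.87 ppm

Volume: 826 m³ = 826,000 L.
Mass of solution: 127 L × 1000 mL/L × 1.1 g/mL = 139,700 g.
Available chlorine delivered: 139,700 g × 0.082 = 11,460 g as Cl₂.
Concentration rise: 11,460 g / 826,000 L = 13.87 mg/L = 13.87 ppm.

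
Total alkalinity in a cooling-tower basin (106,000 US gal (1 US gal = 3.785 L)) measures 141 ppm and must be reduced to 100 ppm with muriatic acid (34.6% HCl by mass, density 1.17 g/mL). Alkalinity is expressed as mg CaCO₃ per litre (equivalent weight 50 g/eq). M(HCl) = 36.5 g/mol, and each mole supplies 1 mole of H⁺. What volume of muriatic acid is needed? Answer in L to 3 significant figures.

29.7 L

Volume: 106,000 US gal × 3.785 L/gal = 401,210 L.
Alkalinity to neutralize: (141 − 100) = 41 mg/L as CaCO₃ × 401,210 L = 16,450 g as CaCO₃.
Equivalents of H⁺ required: 16,450 ÷ 50 g/eq = 329 eq = 329 mol HCl.
Mass of HCl: 329 × 36.5 = 12,010 g.
Mass of 34.6% solution: 12,010 / 0.346 = 34,710 g.
Volume: 34,710 g ÷ 1.17 g/mL = 29,660 mL.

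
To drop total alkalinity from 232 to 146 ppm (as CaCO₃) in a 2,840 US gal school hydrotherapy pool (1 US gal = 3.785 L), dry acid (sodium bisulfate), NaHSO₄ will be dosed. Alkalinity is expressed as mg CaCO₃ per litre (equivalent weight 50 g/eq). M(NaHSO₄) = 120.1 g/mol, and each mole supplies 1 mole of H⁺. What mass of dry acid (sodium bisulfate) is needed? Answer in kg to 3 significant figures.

2.22 kg

Volume: 2,840 US gal × 3.785 L/gal = 10,749 L.
Alkalinity to neutralize: (232 − 146) = 86 mg/L as CaCO₃ × 10,749 L = 924.4 g as CaCO₃.
Equivalents of H⁺ required: 924.4 ÷ 50 g/eq = 18.49 eq = 18.49 mol NaHSO₄.
Mass of NaHSO₄: 18.49 × 120.1 = 2221 g.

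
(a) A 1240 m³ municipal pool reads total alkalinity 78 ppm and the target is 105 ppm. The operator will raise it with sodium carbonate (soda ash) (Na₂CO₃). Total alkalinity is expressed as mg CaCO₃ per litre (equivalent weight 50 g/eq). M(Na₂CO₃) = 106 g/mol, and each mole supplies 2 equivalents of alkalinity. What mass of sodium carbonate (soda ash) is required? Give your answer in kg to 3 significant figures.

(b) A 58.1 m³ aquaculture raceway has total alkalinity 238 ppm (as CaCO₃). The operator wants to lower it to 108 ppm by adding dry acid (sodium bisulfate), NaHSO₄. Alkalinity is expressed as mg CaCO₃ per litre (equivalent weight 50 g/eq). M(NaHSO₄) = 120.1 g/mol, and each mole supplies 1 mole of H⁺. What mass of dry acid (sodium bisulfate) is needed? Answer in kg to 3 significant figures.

(a) Volume: 1240 m³ = 1,240,000 L.
(a) Alkalinity to add: (105 − 78) = 27 mg/L as CaCO₃ × 1,240,000 L = 33,480 g as CaCO₃.
(a) Equivalents: 33,480 g ÷ 50 g/eq = 669.6 eq.
(a) Each mole of Na₂CO₃ supplies 2 eq, so 669.6 / 2 = 334.8 mol.
(a) Mass: 334.8 mol × 106 g/mol = 35,490 g.

(b) Volume: 58.1 m³ = 58,100 L.
(b) Alkalinity to neutralize: (238 − 108) = 130 mg/L as CaCO₃ × 58,100 L = 7553 g as CaCO₃.
(b) Equivalents of H⁺ required: 7553 ÷ 50 g/eq = 151.1 eq = 151.1 mol NaHSO₄.
(b) Mass of NaHSO₄: 151.1 × 120.1 = 18,140 g.

(a) 35.5 kg; (b) 18.1 kg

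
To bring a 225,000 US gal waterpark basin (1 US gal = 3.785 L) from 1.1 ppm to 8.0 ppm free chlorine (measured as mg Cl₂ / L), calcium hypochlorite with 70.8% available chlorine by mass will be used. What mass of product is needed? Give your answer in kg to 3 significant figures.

Volume: 225,000 US gal × 3.785 L/gal = 851,625 L.
Chlorine deficit: 8.0 − 1.1 = 6.9 ppm = 6.9 mg/L as Cl₂.
Cl₂ equivalent needed: 6.9 mg/L × 851,625 L = 5,876,000 mg = 5876 g.
Product at 70.8% available chlorine: 5876 / 0.708 = 8300 g.

8.30 kg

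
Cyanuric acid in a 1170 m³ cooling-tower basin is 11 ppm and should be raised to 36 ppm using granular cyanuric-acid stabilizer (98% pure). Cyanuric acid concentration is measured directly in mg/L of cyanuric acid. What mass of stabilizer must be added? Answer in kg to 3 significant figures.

29.8 kg

Volume: 1170 m³ = 1,170,000 L.
CYA to add: (36 − 11) = 25 mg/L × 1,170,000 L = 29,250 g cyanuric acid.
At 98% purity: 29,250 / 0.98 = 29,850 g product.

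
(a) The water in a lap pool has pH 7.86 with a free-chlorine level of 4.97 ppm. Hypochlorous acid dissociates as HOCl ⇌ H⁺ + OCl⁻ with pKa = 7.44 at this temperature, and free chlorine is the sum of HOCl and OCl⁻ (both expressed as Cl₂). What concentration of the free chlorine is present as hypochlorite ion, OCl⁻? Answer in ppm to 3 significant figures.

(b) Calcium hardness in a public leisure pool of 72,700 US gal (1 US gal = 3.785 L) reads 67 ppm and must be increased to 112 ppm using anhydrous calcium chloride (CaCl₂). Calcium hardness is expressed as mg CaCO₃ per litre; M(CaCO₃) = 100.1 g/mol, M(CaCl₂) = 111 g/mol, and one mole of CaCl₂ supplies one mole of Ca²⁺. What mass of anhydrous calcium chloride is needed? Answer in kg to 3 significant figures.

(a) 3.60 ppm; (b) 13.7 kg

(a) [OCl⁻]/[HOCl] = 10^(pH − pKa) = 10^(7.86 − 7.44) = 10^0.42 = 2.63.
(a) Fraction as HOCl = 1 / (1 + 2.63) = 0.2755.
(a) OCl⁻ = (1 − 0.2755) × 4.97 ppm = 3.601 ppm.

(b) Volume: 72,700 US gal × 3.785 L/gal = 275,170 L.
(b) Hardness to add: (112 − 67) = 45 mg/L as CaCO₃ × 275,170 L = 12,380 g as CaCO₃.
(b) Moles of Ca²⁺ (1 mol Ca²⁺ ≡ 1 mol CaCO₃): 12,380 / 100.1 g/mol = 123.7 mol.
(b) Mass of CaCl₂: 123.7 × 111 = 13,730 g.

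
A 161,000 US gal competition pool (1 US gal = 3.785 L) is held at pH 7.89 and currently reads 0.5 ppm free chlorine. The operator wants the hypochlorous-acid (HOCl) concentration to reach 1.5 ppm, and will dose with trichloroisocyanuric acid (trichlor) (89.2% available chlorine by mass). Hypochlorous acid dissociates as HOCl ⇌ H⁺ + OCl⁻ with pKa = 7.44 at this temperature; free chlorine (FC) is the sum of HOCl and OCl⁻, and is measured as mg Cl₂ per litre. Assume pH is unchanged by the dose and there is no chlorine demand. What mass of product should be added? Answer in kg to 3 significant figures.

3.57 kg

Volume: 161,000 US gal × 3.785 L/gal = 609,385 L.
[OCl⁻]/[HOCl] = 10^(pH − pKa) = 10^(7.89 − 7.44) = 2.818; fraction as HOCl = 1/(1 + 2.818) = 0.2619.
Free chlorine required for 1.5 ppm HOCl: 1.5 / 0.2619 = 5.728 ppm.
FC to add: 5.728 − 0.5 = 5.228 mg/L as Cl₂.
Cl₂ equivalent: 5.228 mg/L × 609,385 L = 3186 g.
Product at 89.2% available Cl: 3186 / 0.892 = 3571 g.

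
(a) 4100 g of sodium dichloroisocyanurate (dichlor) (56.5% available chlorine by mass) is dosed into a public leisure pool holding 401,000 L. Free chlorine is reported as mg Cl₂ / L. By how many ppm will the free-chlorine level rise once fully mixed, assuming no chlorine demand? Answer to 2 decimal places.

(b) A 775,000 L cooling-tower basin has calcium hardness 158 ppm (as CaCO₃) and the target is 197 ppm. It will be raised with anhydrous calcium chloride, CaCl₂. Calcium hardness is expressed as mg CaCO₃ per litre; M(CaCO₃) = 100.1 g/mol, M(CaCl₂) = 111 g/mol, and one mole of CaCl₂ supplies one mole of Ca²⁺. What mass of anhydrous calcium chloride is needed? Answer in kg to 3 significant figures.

(a) Available chlorine delivered: 4100 g × 0.565 = 2316 g as Cl₂.
(a) Concentration rise: 2316 g / 401,000 L = 5.777 mg/L = 5.78 ppm.

(b) Hardness to add: (197 − 158) = 39 mg/L as CaCO₃ × 775,000 L = 30,220 g as CaCO₃.
(b) Moles of Ca²⁺ (1 mol Ca²⁺ ≡ 1 mol CaCO₃): 30,220 / 100.1 g/mol = 301.9 mol.
(b) Mass of CaCl₂: 301.9 × 111 = 33,520 g.

(a) 5.78 ppm; (b) 33.5 kg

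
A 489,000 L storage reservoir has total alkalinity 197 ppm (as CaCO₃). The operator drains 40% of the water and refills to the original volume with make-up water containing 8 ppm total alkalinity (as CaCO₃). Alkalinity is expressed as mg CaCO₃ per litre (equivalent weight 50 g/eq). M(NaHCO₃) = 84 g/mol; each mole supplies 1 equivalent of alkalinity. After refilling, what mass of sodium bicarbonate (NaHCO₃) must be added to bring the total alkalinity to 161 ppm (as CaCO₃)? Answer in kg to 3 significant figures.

After draining 40% and refilling: 197 × 0.60 + 8 × 0.40 = 121.4 ppm.
Deficit to target: 161 − 121.4 = 39.6 mg/L.
As CaCO₃: 39.6 mg/L × 489,000 L = 19,360 g; ÷ 50 g/eq ÷ 1 = 387.3 mol NaHCO₃.
Mass: 387.3 × 84 = 32,530 g.

32.5 kg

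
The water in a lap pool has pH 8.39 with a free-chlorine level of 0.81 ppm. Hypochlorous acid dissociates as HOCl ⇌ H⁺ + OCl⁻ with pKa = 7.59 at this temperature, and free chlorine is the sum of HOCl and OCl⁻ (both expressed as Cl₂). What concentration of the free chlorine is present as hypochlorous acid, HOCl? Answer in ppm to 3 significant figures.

0.111 ppm

[OCl⁻]/[HOCl] = 10^(pH − pKa) = 10^(8.39 − 7.59) = 10^0.80 = 6.31.
Fraction as HOCl = 1 / (1 + 6.31) = 0.1368.
HOCl = 0.1368 × 0.81 ppm = 0.1108 ppm.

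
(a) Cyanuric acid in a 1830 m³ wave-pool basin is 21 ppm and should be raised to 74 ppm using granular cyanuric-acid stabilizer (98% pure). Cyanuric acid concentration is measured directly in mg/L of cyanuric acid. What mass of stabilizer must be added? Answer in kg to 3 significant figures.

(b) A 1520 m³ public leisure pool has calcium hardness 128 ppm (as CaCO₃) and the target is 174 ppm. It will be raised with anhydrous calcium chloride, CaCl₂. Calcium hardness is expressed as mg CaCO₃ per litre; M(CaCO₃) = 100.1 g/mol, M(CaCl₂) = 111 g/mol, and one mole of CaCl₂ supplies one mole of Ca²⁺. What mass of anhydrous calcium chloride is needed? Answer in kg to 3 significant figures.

(a) Volume: 1830 m³ = 1,830,000 L.
(a) CYA to add: (74 − 21) = 53 mg/L × 1,830,000 L = 96,990 g cyanuric acid.
(a) At 98% purity: 96,990 / 0.98 = 98,970 g product.

(b) Volume: 1520 m³ = 1,520,000 L.
(b) Hardness to add: (174 − 128) = 46 mg/L as CaCO₃ × 1,520,000 L = 69,920 g as CaCO₃.
(b) Moles of Ca²⁺ (1 mol Ca²⁺ ≡ 1 mol CaCO₃): 69,920 / 100.1 g/mol = 698.5 mol.
(b) Mass of CaCl₂: 698.5 × 111 = 77,530 g.

(a) 99.0 kg; (b) 77.5 kg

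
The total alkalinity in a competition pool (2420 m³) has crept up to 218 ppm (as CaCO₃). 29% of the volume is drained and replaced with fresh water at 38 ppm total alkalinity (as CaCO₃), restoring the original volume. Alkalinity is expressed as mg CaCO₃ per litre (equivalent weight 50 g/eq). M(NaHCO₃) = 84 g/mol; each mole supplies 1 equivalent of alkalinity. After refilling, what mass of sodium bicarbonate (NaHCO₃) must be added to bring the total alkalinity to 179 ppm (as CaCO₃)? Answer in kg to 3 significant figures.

Volume: 2420 m³ = 2,420,000 L.
After draining 29% and refilling: 218 × 0.71 + 38 × 0.29 = 165.8 ppm.
Deficit to target: 179 − 165.8 = 13.2 mg/L.
As CaCO₃: 13.2 mg/L × 2,420,000 L = 31,940 g; ÷ 50 g/eq ÷ 1 = 638.9 mol NaHCO₃.
Mass: 638.9 × 84 = 53,670 g.

53.7 kg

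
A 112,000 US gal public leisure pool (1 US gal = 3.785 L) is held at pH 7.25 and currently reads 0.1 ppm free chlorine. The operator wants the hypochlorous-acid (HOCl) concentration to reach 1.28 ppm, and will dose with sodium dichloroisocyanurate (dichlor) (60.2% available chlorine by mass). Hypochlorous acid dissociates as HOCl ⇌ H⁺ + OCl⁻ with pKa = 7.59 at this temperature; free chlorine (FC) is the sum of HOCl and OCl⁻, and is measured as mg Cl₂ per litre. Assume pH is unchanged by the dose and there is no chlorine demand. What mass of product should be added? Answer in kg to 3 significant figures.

Volume: 112,000 US gal × 3.785 L/gal = 423,920 L.
[OCl⁻]/[HOCl] = 10^(pH − pKa) = 10^(7.25 − 7.59) = 0.4571; fraction as HOCl = 1/(1 + 0.4571) = 0.6863.
Free chlorine required for 1.28 ppm HOCl: 1.28 / 0.6863 = 1.865 ppm.
FC to add: 1.865 − 0.1 = 1.765 mg/L as Cl₂.
Cl₂ equivalent: 1.765 mg/L × 423,920 L = 748.2 g.
Product at 60.2% available Cl: 748.2 / 0.602 = 1243 g.

1.24 kg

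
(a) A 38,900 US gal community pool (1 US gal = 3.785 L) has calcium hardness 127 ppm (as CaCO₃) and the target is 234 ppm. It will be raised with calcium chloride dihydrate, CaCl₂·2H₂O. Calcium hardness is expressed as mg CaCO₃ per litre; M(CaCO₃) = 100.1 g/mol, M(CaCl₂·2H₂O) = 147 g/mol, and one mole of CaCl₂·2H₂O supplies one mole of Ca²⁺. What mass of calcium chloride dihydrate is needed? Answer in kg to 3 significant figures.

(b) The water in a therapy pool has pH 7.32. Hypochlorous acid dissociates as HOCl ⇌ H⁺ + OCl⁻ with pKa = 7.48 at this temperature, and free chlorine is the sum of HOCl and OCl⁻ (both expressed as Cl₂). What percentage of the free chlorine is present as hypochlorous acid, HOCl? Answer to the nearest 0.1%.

(a) 23.1 kg; (b) 59.1%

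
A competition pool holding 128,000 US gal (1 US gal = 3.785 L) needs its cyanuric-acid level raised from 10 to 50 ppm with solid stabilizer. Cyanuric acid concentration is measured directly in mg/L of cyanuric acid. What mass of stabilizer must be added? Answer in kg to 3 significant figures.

19.4 kg

Volume: 128,000 US gal × 3.785 L/gal = 484,480 L.
CYA to add: (50 − 10) = 40 mg/L × 484,480 L = 19,380 g cyanuric acid.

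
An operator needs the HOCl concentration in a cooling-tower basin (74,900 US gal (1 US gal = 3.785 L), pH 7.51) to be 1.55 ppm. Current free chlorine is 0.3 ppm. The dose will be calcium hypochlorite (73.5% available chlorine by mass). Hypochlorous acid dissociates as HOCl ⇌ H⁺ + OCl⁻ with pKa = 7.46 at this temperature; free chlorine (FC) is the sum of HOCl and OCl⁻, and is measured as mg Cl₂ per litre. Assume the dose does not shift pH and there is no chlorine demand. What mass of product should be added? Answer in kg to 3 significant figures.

1.15 kg

Volume: 74,900 US gal × 3.785 L/gal = 283,496 L.
[OCl⁻]/[HOCl] = 10^(pH − pKa) = 10^(7.51 − 7.46) = 1.122; fraction as HOCl = 1/(1 + 1.122) = 0.4712.
Free chlorine required for 1.55 ppm HOCl: 1.55 / 0.4712 = 3.289 ppm.
FC to add: 3.289 − 0.3 = 2.989 mg/L as Cl₂.
Cl₂ equivalent: 2.989 mg/L × 283,496 L = 847.4 g.
Product at 73.5% available Cl: 847.4 / 0.735 = 1153 g.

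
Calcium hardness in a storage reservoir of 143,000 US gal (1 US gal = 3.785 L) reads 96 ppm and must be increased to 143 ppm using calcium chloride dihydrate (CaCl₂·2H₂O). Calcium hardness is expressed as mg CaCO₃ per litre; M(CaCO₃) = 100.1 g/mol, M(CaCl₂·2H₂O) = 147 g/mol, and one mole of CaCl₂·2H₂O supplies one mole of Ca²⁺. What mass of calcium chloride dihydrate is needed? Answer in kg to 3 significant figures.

Volume: 143,000 US gal × 3.785 L/gal = 541,255 L.
Hardness to add: (143 − 96) = 47 mg/L as CaCO₃ × 541,255 L = 25,440 g as CaCO₃.
Moles of Ca²⁺ (1 mol Ca²⁺ ≡ 1 mol CaCO₃): 25,440 / 100.1 g/mol = 254.1 mol.
Mass of CaCl₂·2H₂O: 254.1 × 147 = 37,360 g.

37.4 kg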